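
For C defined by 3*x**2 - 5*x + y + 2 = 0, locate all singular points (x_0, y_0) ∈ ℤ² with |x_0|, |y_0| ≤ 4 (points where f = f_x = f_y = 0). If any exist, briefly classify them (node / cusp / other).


No singular points in the scanned grid; C is smooth there.

Compute partial derivatives:
  f_x = 6*x - 5.
  f_y = 1.
f_y = 1 is a nonzero constant, so f_y never vanishes: no point (x, y) can satisfy f = f_x = f_y = 0. In particular no (x, y) ∈ {−4, ..., 4}² is singular; the curve is smooth.


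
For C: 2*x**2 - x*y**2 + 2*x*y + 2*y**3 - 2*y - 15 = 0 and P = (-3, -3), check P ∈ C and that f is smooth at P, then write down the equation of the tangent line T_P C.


Tangent line at P: -27*x + 28*y + 3 = 0.

Step 1: f(-3, -3) = 0, so P lies on C.
Step 2: partial derivatives
  f_x(x, y) = 4*x - y**2 + 2*y, f_y(x, y) = -2*x*y + 2*x + 6*y**2 - 2.
  f_x(P) = -27, f_y(P) = 28 (gradient nonzero, so P is smooth).
Step 3: tangent line at P: -27·(x − -3) + 28·(y − -3) = 0.
Expanding: -27*x + 28*y + 3 = 0.


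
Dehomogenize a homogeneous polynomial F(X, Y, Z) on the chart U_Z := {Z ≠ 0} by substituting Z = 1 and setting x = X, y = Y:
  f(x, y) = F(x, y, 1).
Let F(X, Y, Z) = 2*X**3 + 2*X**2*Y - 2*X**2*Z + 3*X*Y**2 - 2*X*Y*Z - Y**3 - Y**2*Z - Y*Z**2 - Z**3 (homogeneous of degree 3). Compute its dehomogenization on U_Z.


f(x, y) = 2*x**3 + 2*x**2*y - 2*x**2 + 3*x*y**2 - 2*x*y - y**3 - y**2 - y - 1

On U_Z we set Z = 1. Each monomial c·X^i·Y^j·Z^k in F becomes c·x^i·y^j·1^k = c·x^i·y^j.
Substituting Z = 1: F(X, Y, 1) = 2*x**3 + 2*x**2*y - 2*x**2 + 3*x*y**2 - 2*x*y - y**3 - y**2 - y - 1.
Note: deg(f) ≤ deg(F) = 3; strict inequality happens when F is divisible by Z (lost terms).


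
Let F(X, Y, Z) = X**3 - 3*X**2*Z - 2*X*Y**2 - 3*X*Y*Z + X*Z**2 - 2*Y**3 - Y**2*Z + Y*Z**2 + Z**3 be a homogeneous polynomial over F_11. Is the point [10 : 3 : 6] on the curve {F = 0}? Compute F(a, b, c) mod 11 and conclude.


F(10,3,6) ≡ 2 (mod 11); P is NOT on the curve.

Evaluate F(10, 3, 6) term-by-term (mod 11).
  X**3 ↦ 1·1000·1·1 = 1000
  -3*X**2*Z ↦ -3·100·1·6 = -1800
  -2*X*Y**2 ↦ -2·10·9·1 = -180
  -3*X*Y*Z ↦ -3·10·3·6 = -540
  X*Z**2 ↦ 1·10·1·36 = 360
  -2*Y**3 ↦ -2·1·27·1 = -54
  -Y**2*Z ↦ -1·1·9·6 = -54
  Y*Z**2 ↦ 1·1·3·36 = 108
  Z**3 ↦ 1·1·1·216 = 216
Sum: F(10, 3, 6) = (1000) + (-1800) + (-180) + (-540) + (360) + (-54) + (-54) + (108) + (216) = -944.
Reducing mod 11: -944 ≡ 2 (mod 11).
Since F(a, b, c) ≡ 2 ≠ 0 (mod 11), P does NOT lie on the curve.


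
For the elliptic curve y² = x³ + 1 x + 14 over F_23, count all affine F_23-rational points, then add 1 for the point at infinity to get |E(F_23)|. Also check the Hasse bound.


Affine points = {(1, 4), (1, 19), (2, 1), (2, 22), (4, 6), (4, 17), (5, 11), (5, 12), (6, 11), (6, 12), (9, 4), (9, 19), (10, 9), (10, 14), (12, 11), (12, 12), (13, 4), (13, 19), (14, 9), (14, 14), (15, 0), (16, 3), (16, 20), (21, 2), (21, 21), (22, 9), (22, 14)}; affine count = 27; |E(F_23)| = 28.

Discriminant check: Δ ∝ 4a³ + 27b² = 4·1³ + 27·14² = 4·1 + 27·196 ≡ 6 (mod 23). Nonzero ⇒ E is nonsingular.
For each x ∈ F_23, compute rhs = x³ + 1·x + 14 mod 23, then count y ∈ F_23 with y² ≡ rhs.
  x = 0: rhs = 14, matching y values: none (0 points).
  x = 1: rhs = 16, matching y values: 4, 19 (2 points).
  x = 2: rhs = 1, matching y values: 1, 22 (2 points).
  x = 3: rhs = 21, matching y values: none (0 points).
  x = 4: rhs = 13, matching y values: 6, 17 (2 points).
  x = 5: rhs = 6, matching y values: 11, 12 (2 points).
  x = 6: rhs = 6, matching y values: 11, 12 (2 points).
  x = 7: rhs = 19, matching y values: none (0 points).
  x = 8: rhs = 5, matching y values: none (0 points).
  x = 9: rhs = 16, matching y values: 4, 19 (2 points).
  x = 10: rhs = 12, matching y values: 9, 14 (2 points).
  x = 11: rhs = 22, matching y values: none (0 points).
  x = 12: rhs = 6, matching y values: 11, 12 (2 points).
  x = 13: rhs = 16, matching y values: 4, 19 (2 points).
  x = 14: rhs = 12, matching y values: 9, 14 (2 points).
  x = 15: rhs = 0, matching y values: 0 (1 points).
  x = 16: rhs = 9, matching y values: 3, 20 (2 points).
  x = 17: rhs = 22, matching y values: none (0 points).
  x = 18: rhs = 22, matching y values: none (0 points).
  x = 19: rhs = 15, matching y values: none (0 points).
  x = 20: rhs = 7, matching y values: none (0 points).
  x = 21: rhs = 4, matching y values: 2, 21 (2 points).
  x = 22: rhs = 12, matching y values: 9, 14 (2 points).
Total affine count: 27.
Full point count |E(F_23)| = 27 + 1 = 28.
Hasse bound: |28 − (23+1)| = |4| = 4 ≤ 2√23 ≈ 9.5917 ✓.


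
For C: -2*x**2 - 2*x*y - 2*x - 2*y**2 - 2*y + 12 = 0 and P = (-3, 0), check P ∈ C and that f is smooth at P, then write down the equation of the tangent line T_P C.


Tangent line at P: 10*x + 4*y + 30 = 0.

Step 1: f(-3, 0) = 0, so P lies on C.
Step 2: partial derivatives
  f_x(x, y) = -4*x - 2*y - 2, f_y(x, y) = -2*x - 4*y - 2.
  f_x(P) = 10, f_y(P) = 4 (gradient nonzero, so P is smooth).
Step 3: tangent line at P: 10·(x − -3) + 4·(y − 0) = 0.
Expanding: 10*x + 4*y + 30 = 0.


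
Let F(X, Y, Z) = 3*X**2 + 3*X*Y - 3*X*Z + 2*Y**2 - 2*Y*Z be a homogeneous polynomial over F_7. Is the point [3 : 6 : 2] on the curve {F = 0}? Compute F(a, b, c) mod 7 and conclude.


F(3,6,2) ≡ 6 (mod 7); P is NOT on the curve.

Evaluate F(3, 6, 2) term-by-term (mod 7).
  3*X**2 ↦ 3·9·1·1 = 27
  3*X*Y ↦ 3·3·6·1 = 54
  -3*X*Z ↦ -3·3·1·2 = -18
  2*Y**2 ↦ 2·1·36·1 = 72
  -2*Y*Z ↦ -2·1·6·2 = -24
Sum: F(3, 6, 2) = (27) + (54) + (-18) + (72) + (-24) = 111.
Reducing mod 7: 111 ≡ 6 (mod 7).
Since F(a, b, c) ≡ 6 ≠ 0 (mod 7), P does NOT lie on the curve.


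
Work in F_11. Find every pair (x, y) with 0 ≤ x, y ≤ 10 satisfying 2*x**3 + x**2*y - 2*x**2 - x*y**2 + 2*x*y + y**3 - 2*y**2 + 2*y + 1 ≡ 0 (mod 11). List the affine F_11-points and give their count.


Affine F_11-points: {(4, 6), (5, 8), (7, 5), (7, 7), (7, 8), (9, 2)}; count = 6.

For each of the 121 pairs (x, y) ∈ F_11², evaluate f(x, y) mod 11. Record the zeros.
  x = 0: [0↦1, 1↦2, 2↦5, 3↦5, 4↦8, 5↦9, 6↦3, 7↦7, 8↦5, 9↦3, 10↦7]  zeros at y ∈ ∅
  x = 1: [0↦1, 1↦4, 2↦7, 3↦5, 4↦4, 5↦10, 6↦7, 7↦1, 8↦9, 9↦4, 10↦3]  zeros at y ∈ ∅
  x = 2: [0↦9, 1↦5, 2↦10, 3↦8, 4↦5, 5↦7, 6↦9, 7↦6, 8↦4, 9↦9, 10↦5]  zeros at y ∈ ∅
  x = 3: [0↦4, 1↦6, 2↦4, 3↦4, 4↦1, 5↦1, 6↦10, 7↦1, 8↦2, 9↦8, 10↦3]  zeros at y ∈ ∅
  x = 4: [0↦9, 1↦8, 2↦1, 3↦5, 4↦4, 5↦4, 6↦0, 7↦9, 8↦4, 9↦2, 10↦9]  zeros at y ∈ {6}
  x = 5: [0↦3, 1↦1, 2↦2, 3↦1, 4↦4, 5↦6, 6↦2, 7↦9, 8↦0, 9↦3, 10↦2]  zeros at y ∈ {8}
  x = 6: [0↦9, 1↦8, 2↦8, 3↦4, 4↦2, 5↦8, 6↦6, 7↦2, 8↦2, 9↦1, 10↦5]  zeros at y ∈ ∅
  x = 7: [0↦6, 1↦8, 2↦9, 3↦4, 4↦10, 5↦0, 6↦2, 7↦0, 8↦0, 9↦8, 10↦8]  zeros at y ∈ {5, 7, 8}
  x = 8: [0↦6, 1↦2, 2↦6, 3↦2, 4↦7, 5↦5, 6↦2, 7↦4, 8↦6, 9↦3, 10↦1]  zeros at y ∈ ∅
  x = 9: [0↦10, 1↦2, 2↦0, 3↦10, 4↦5, 5↦2, 6↦7, 7↦4, 8↦10, 9↦9, 10↦7]  zeros at y ∈ {2}
  x = 10: [0↦8, 1↦9, 2↦3, 3↦7, 4↦5, 5↦3, 6↦7, 7↦1, 8↦2, 9↦5, 10↦5]  zeros at y ∈ ∅
Collecting zeros: affine points = {(4, 6), (5, 8), (7, 5), (7, 7), (7, 8), (9, 2)}.
Total count |C(F_11)_aff| = 6.


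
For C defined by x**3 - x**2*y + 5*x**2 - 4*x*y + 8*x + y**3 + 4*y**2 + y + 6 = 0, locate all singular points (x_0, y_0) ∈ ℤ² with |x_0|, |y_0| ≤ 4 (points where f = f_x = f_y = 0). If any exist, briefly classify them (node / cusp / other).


Singular points: {(-2, -1)}; classification: cusp.

Compute partial derivatives:
  f_x = 3*x**2 - 2*x*y + 10*x - 4*y + 8.
  f_y = -x**2 - 4*x + 3*y**2 + 8*y + 1.
Scan x_0 ∈ {−4, ..., 4}. For each x_0, f_y(x_0, y) is a polynomial in y; find its integer roots y ∈ {−4, ..., 4}, then test f_x and f at those candidates.
  x = -4: f_y(-4, y) = 3*y**2 + 8*y + 1; no integer root y with |y| ≤ 4.
  x = -3: f_y(-3, y) = 3*y**2 + 8*y + 4; vanishes at y ∈ {-2}. (-3, -2): f_x = 1 ≠ 0.
  x = -2: f_y(-2, y) = 3*y**2 + 8*y + 5; vanishes at y ∈ {-1}. (-2, -1): f_x = 0, f = 0 — SINGULAR.
  x = -1: f_y(-1, y) = 3*y**2 + 8*y + 4; vanishes at y ∈ {-2}. (-1, -2): f_x = 5 ≠ 0.
  x = 0: f_y(0, y) = 3*y**2 + 8*y + 1; no integer root y with |y| ≤ 4.
  x = 1: f_y(1, y) = 3*y**2 + 8*y - 4; no integer root y with |y| ≤ 4.
  x = 2: f_y(2, y) = 3*y**2 + 8*y - 11; vanishes at y ∈ {1}. (2, 1): f_x = 32 ≠ 0.
  x = 3: f_y(3, y) = 3*y**2 + 8*y - 20; no integer root y with |y| ≤ 4.
  x = 4: f_y(4, y) = 3*y**2 + 8*y - 31; no integer root y with |y| ≤ 4.
Only singular point on the grid: (-2, -1).
Classify: substitute x = -2 + u, y = -1 + v and expand: f = u**3 - u**2*v + v**3 + v**2.
No constant or linear terms (consistent with a singular point). Quadratic part: v**2. Cubic part: u**3 - u**2*v + v**3.
The quadratic part v**2 is a perfect square, so there is a single (double) tangent line v = 0, i.e. y = -1. Restricting the cubic part to that line (v = 0) leaves u**3 ≠ 0, so f is not divisible by v and the branch is v² ≈ -u**3 to lowest order — this is a cusp.
Classification: cusp.


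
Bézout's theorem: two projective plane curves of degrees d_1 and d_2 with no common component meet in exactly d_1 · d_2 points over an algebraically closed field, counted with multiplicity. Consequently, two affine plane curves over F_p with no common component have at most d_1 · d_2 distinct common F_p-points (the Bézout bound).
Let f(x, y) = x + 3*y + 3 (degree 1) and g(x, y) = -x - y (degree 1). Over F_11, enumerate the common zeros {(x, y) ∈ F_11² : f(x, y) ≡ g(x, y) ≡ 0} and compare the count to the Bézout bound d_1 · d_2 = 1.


Common zeros: {(7, 4)}; count = 1; Bézout bound = 1.

deg(f) = 1, deg(g) = 1, so Bézout bound = 1.
Scan x ∈ F_11. For each x, list the y ∈ F_11 with f(x, y) ≡ 0 and those with g(x, y) ≡ 0 (mod 11); the common zeros in that column are the intersection.
  x = 0: f ≡ 0 at y ∈ {10}; g ≡ 0 at y ∈ {0}; common: ∅.
  x = 1: f ≡ 0 at y ∈ {6}; g ≡ 0 at y ∈ {10}; common: ∅.
  x = 2: f ≡ 0 at y ∈ {2}; g ≡ 0 at y ∈ {9}; common: ∅.
  x = 3: f ≡ 0 at y ∈ {9}; g ≡ 0 at y ∈ {8}; common: ∅.
  x = 4: f ≡ 0 at y ∈ {5}; g ≡ 0 at y ∈ {7}; common: ∅.
  x = 5: f ≡ 0 at y ∈ {1}; g ≡ 0 at y ∈ {6}; common: ∅.
  x = 6: f ≡ 0 at y ∈ {8}; g ≡ 0 at y ∈ {5}; common: ∅.
  x = 7: f ≡ 0 at y ∈ {4}; g ≡ 0 at y ∈ {4}; common: {4}.
  x = 8: f ≡ 0 at y ∈ {0}; g ≡ 0 at y ∈ {3}; common: ∅.
  x = 9: f ≡ 0 at y ∈ {7}; g ≡ 0 at y ∈ {2}; common: ∅.
  x = 10: f ≡ 0 at y ∈ {3}; g ≡ 0 at y ∈ {1}; common: ∅.
Collecting: common zeros = {(7, 4)}, so the count is 1.
Comparison with the Bézout bound: 1 ≤ 1 = deg(f)·deg(g), as expected for curves with no common component (the bound is attained).


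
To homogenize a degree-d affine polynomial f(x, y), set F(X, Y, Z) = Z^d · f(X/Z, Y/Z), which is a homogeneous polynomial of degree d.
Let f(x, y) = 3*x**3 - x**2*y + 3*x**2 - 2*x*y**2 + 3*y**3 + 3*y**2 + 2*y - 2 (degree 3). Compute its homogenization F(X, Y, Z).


F(X, Y, Z) = 3*X**3 - X**2*Y + 3*X**2*Z - 2*X*Y**2 + 3*Y**3 + 3*Y**2*Z + 2*Y*Z**2 - 2*Z**3

deg(f) = 3.
Substitute x = X/Z, y = Y/Z into f, then multiply by Z^3.
  monomial 3·x^3·y^0 ↦ 3·X^3·Y^0·Z^0.
  monomial -1·x^2·y^1 ↦ -1·X^2·Y^1·Z^0.
  monomial 3·x^2·y^0 ↦ 3·X^2·Y^0·Z^1.
  monomial -2·x^1·y^2 ↦ -2·X^1·Y^2·Z^0.
  monomial 3·x^0·y^3 ↦ 3·X^0·Y^3·Z^0.
  monomial 3·x^0·y^2 ↦ 3·X^0·Y^2·Z^1.
  monomial 2·x^0·y^1 ↦ 2·X^0·Y^1·Z^2.
  monomial -2·x^0·y^0 ↦ -2·X^0·Y^0·Z^3.
Collecting: F(X, Y, Z) = 3*X**3 - X**2*Y + 3*X**2*Z - 2*X*Y**2 + 3*Y**3 + 3*Y**2*Z + 2*Y*Z**2 - 2*Z**3.


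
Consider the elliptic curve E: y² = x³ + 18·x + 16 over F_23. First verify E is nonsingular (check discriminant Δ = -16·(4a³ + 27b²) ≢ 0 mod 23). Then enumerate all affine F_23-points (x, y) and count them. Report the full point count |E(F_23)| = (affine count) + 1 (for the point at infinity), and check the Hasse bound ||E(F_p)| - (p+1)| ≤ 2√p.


Affine points = {(0, 4), (0, 19), (1, 9), (1, 14), (5, 1), (5, 22), (6, 8), (6, 15), (7, 5), (7, 18), (10, 0), (11, 2), (11, 21), (13, 3), (13, 20), (15, 2), (15, 21), (18, 10), (18, 13), (19, 8), (19, 15), (20, 2), (20, 21), (21, 8), (21, 15)}; affine count = 25; |E(F_23)| = 26.

Discriminant check: Δ ∝ 4a³ + 27b² = 4·18³ + 27·16² = 4·5832 + 27·256 ≡ 18 (mod 23). Nonzero ⇒ E is nonsingular.
For each x ∈ F_23, compute rhs = x³ + 18·x + 16 mod 23, then count y ∈ F_23 with y² ≡ rhs.
  x = 0: rhs = 16, matching y values: 4, 19 (2 points).
  x = 1: rhs = 12, matching y values: 9, 14 (2 points).
  x = 2: rhs = 14, matching y values: none (0 points).
  x = 3: rhs = 5, matching y values: none (0 points).
  x = 4: rhs = 14, matching y values: none (0 points).
  x = 5: rhs = 1, matching y values: 1, 22 (2 points).
  x = 6: rhs = 18, matching y values: 8, 15 (2 points).
  x = 7: rhs = 2, matching y values: 5, 18 (2 points).
  x = 8: rhs = 5, matching y values: none (0 points).
  x = 9: rhs = 10, matching y values: none (0 points).
  x = 10: rhs = 0, matching y values: 0 (1 points).
  x = 11: rhs = 4, matching y values: 2, 21 (2 points).
  x = 12: rhs = 5, matching y values: none (0 points).
  x = 13: rhs = 9, matching y values: 3, 20 (2 points).
  x = 14: rhs = 22, matching y values: none (0 points).
  x = 15: rhs = 4, matching y values: 2, 21 (2 points).
  x = 16: rhs = 7, matching y values: none (0 points).
  x = 17: rhs = 14, matching y values: none (0 points).
  x = 18: rhs = 8, matching y values: 10, 13 (2 points).
  x = 19: rhs = 18, matching y values: 8, 15 (2 points).
  x = 20: rhs = 4, matching y values: 2, 21 (2 points).
  x = 21: rhs = 18, matching y values: 8, 15 (2 points).
  x = 22: rhs = 20, matching y values: none (0 points).
Total affine count: 25.
Full point count |E(F_23)| = 25 + 1 = 26.
Hasse bound: |26 − (23+1)| = |2| = 2 ≤ 2√23 ≈ 9.5917 ✓.


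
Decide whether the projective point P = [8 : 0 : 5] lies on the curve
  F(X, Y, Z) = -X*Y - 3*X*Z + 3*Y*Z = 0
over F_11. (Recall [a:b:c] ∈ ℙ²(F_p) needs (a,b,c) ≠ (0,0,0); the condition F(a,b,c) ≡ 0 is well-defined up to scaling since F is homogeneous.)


F(8,0,5) ≡ 1 (mod 11); P is NOT on the curve.

Evaluate F(8, 0, 5) term-by-term (mod 11).
  -X*Y ↦ -1·8·0·1 = 0
  -3*X*Z ↦ -3·8·1·5 = -120
  3*Y*Z ↦ 3·1·0·5 = 0
Sum: F(8, 0, 5) = (0) + (-120) + (0) = -120.
Reducing mod 11: -120 ≡ 1 (mod 11).
Since F(a, b, c) ≡ 1 ≠ 0 (mod 11), P does NOT lie on the curve.


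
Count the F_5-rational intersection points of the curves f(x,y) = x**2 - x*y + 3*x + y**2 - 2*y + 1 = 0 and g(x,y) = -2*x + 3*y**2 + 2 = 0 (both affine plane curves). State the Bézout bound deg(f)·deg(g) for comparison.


Common zeros: {(0, 1), (1, 0)}; count = 2; Bézout bound = 4.

deg(f) = 2, deg(g) = 2, so Bézout bound = 4.
Scan x ∈ F_5. For each x, list the y ∈ F_5 with f(x, y) ≡ 0 and those with g(x, y) ≡ 0 (mod 5); the common zeros in that column are the intersection.
  x = 0: f ≡ 0 at y ∈ {1}; g ≡ 0 at y ∈ {1, 4}; common: {1}.
  x = 1: f ≡ 0 at y ∈ {0, 3}; g ≡ 0 at y ∈ {0}; common: {0}.
  x = 2: f ≡ 0 at y ∈ ∅; g ≡ 0 at y ∈ {2, 3}; common: ∅.
  x = 3: f ≡ 0 at y ∈ {1, 4}; g ≡ 0 at y ∈ ∅; common: ∅.
  x = 4: f ≡ 0 at y ∈ {3}; g ≡ 0 at y ∈ ∅; common: ∅.
Collecting: common zeros = {(0, 1), (1, 0)}, so the count is 2.
Comparison with the Bézout bound: 2 ≤ 4 = deg(f)·deg(g), as expected for curves with no common component (the affine F_5-count falls short of the bound because intersections may lie at infinity, over extension fields, or carry multiplicity).


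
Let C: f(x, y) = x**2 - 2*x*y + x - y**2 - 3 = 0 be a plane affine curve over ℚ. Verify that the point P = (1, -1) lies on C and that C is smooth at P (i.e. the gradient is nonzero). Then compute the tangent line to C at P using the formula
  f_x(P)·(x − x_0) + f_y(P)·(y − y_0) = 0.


Tangent line at P: 5*x - 5 = 0.

Step 1: f(1, -1) = 0, so P lies on C.
Step 2: partial derivatives
  f_x(x, y) = 2*x - 2*y + 1, f_y(x, y) = -2*x - 2*y.
  f_x(P) = 5, f_y(P) = 0 (gradient nonzero, so P is smooth).
Step 3: tangent line at P: 5·(x − 1) + 0·(y − -1) = 0.
Expanding: 5*x - 5 = 0.


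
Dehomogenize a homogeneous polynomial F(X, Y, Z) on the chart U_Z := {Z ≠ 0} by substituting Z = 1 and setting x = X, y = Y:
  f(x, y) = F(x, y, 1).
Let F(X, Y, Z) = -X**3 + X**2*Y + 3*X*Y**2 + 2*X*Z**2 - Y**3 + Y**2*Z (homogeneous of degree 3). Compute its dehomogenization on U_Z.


f(x, y) = -x**3 + x**2*y + 3*x*y**2 + 2*x - y**3 + y**2

On U_Z we set Z = 1. Each monomial c·X^i·Y^j·Z^k in F becomes c·x^i·y^j·1^k = c·x^i·y^j.
Substituting Z = 1: F(X, Y, 1) = -x**3 + x**2*y + 3*x*y**2 + 2*x - y**3 + y**2.
Note: deg(f) ≤ deg(F) = 3; strict inequality happens when F is divisible by Z (lost terms).


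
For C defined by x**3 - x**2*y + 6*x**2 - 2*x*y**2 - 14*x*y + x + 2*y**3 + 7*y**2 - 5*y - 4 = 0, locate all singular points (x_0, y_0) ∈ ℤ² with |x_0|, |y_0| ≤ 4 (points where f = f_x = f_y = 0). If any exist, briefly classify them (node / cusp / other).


Singular points: {(-3, -2)}; classification: node.

Compute partial derivatives:
  f_x = 3*x**2 - 2*x*y + 12*x - 2*y**2 - 14*y + 1.
  f_y = -x**2 - 4*x*y - 14*x + 6*y**2 + 14*y - 5.
Scan x_0 ∈ {−4, ..., 4}. For each x_0, f_y(x_0, y) is a polynomial in y; find its integer roots y ∈ {−4, ..., 4}, then test f_x and f at those candidates.
  x = -4: f_y(-4, y) = 6*y**2 + 30*y + 35; no integer root y with |y| ≤ 4.
  x = -3: f_y(-3, y) = 6*y**2 + 26*y + 28; vanishes at y ∈ {-2}. (-3, -2): f_x = 0, f = 0 — SINGULAR.
  x = -2: f_y(-2, y) = 6*y**2 + 22*y + 19; no integer root y with |y| ≤ 4.
  x = -1: f_y(-1, y) = 6*y**2 + 18*y + 8; no integer root y with |y| ≤ 4.
  x = 0: f_y(0, y) = 6*y**2 + 14*y - 5; no integer root y with |y| ≤ 4.
  x = 1: f_y(1, y) = 6*y**2 + 10*y - 20; no integer root y with |y| ≤ 4.
  x = 2: f_y(2, y) = 6*y**2 + 6*y - 37; no integer root y with |y| ≤ 4.
  x = 3: f_y(3, y) = 6*y**2 + 2*y - 56; no integer root y with |y| ≤ 4.
  x = 4: f_y(4, y) = 6*y**2 - 2*y - 77; no integer root y with |y| ≤ 4.
Only singular point on the grid: (-3, -2).
Classify: substitute x = -3 + u, y = -2 + v and expand: f = u**3 - u**2*v - u**2 - 2*u*v**2 + 2*v**3 + v**2.
No constant or linear terms (consistent with a singular point). Quadratic part: -u**2 + v**2. Cubic part: u**3 - u**2*v - 2*u*v**2 + 2*v**3.
The quadratic part v**2 - u**2 = (v − u)(v + u) splits into two distinct linear factors, so there are two distinct tangent lines y − -2 = ±(x − -3) — this is a node (ordinary double point).
Classification: node.


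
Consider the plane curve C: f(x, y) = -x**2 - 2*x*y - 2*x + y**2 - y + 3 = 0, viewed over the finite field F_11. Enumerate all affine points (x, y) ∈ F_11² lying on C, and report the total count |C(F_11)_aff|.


Affine F_11-points: {(0, 6), (1, 0), (1, 3), (2, 2), (2, 3), (3, 2), (3, 5), (4, 10), (7, 5), (7, 10), (8, 0), (8, 6)}; count = 12.

For each of the 121 pairs (x, y) ∈ F_11², evaluate f(x, y) mod 11. Record the zeros.
  x = 0: [0↦3, 1↦3, 2↦5, 3↦9, 4↦4, 5↦1, 6↦0, 7↦1, 8↦4, 9↦9, 10↦5]  zeros at y ∈ {6}
  x = 1: [0↦0, 1↦9, 2↦9, 3↦0, 4↦4, 5↦10, 6↦7, 7↦6, 8↦7, 9↦10, 10↦4]  zeros at y ∈ {0, 3}
  x = 2: [0↦6, 1↦2, 2↦0, 3↦0, 4↦2, 5↦6, 6↦1, 7↦9, 8↦8, 9↦9, 10↦1]  zeros at y ∈ {2, 3}
  x = 3: [0↦10, 1↦4, 2↦0, 3↦9, 4↦9, 5↦0, 6↦4, 7↦10, 8↦7, 9↦6, 10↦7]  zeros at y ∈ {2, 5}
  x = 4: [0↦1, 1↦4, 2↦9, 3↦5, 4↦3, 5↦3, 6↦5, 7↦9, 8↦4, 9↦1, 10↦0]  zeros at y ∈ {10}
  x = 5: [0↦1, 1↦2, 2↦5, 3↦10, 4↦6, 5↦4, 6↦4, 7↦6, 8↦10, 9↦5, 10↦2]  zeros at y ∈ ∅
  x = 6: [0↦10, 1↦9, 2↦10, 3↦2, 4↦7, 5↦3, 6↦1, 7↦1, 8↦3, 9↦7, 10↦2]  zeros at y ∈ ∅
  x = 7: [0↦6, 1↦3, 2↦2, 3↦3, 4↦6, 5↦0, 6↦7, 7↦5, 8↦5, 9↦7, 10↦0]  zeros at y ∈ {5, 10}
  x = 8: [0↦0, 1↦6, 2↦3, 3↦2, 4↦3, 5↦6, 6↦0, 7↦7, 8↦5, 9↦5, 10↦7]  zeros at y ∈ {0, 6}
  x = 9: [0↦3, 1↦7, 2↦2, 3↦10, 4↦9, 5↦10, 6↦2, 7↦7, 8↦3, 9↦1, 10↦1]  zeros at y ∈ ∅
  x = 10: [0↦4, 1↦6, 2↦10, 3↦5, 4↦2, 5↦1, 6↦2, 7↦5, 8↦10, 9↦6, 10↦4]  zeros at y ∈ ∅
Collecting zeros: affine points = {(0, 6), (1, 0), (1, 3), (2, 2), (2, 3), (3, 2), (3, 5), (4, 10), (7, 5), (7, 10), (8, 0), (8, 6)}.
Total count |C(F_11)_aff| = 12.


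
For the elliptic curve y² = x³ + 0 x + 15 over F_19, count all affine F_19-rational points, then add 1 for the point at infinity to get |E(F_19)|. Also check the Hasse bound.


Affine points = {(1, 4), (1, 15), (2, 2), (2, 17), (3, 2), (3, 17), (5, 8), (5, 11), (7, 4), (7, 15), (11, 4), (11, 15), (14, 2), (14, 17), (16, 8), (16, 11), (17, 8), (17, 11)}; affine count = 18; |E(F_19)| = 19.

Discriminant check: Δ ∝ 4a³ + 27b² = 4·0³ + 27·15² = 4·0 + 27·225 ≡ 14 (mod 19). Nonzero ⇒ E is nonsingular.
For each x ∈ F_19, compute rhs = x³ + 0·x + 15 mod 19, then count y ∈ F_19 with y² ≡ rhs.
  x = 0: rhs = 15, matching y values: none (0 points).
  x = 1: rhs = 16, matching y values: 4, 15 (2 points).
  x = 2: rhs = 4, matching y values: 2, 17 (2 points).
  x = 3: rhs = 4, matching y values: 2, 17 (2 points).
  x = 4: rhs = 3, matching y values: none (0 points).
  x = 5: rhs = 7, matching y values: 8, 11 (2 points).
  x = 6: rhs = 3, matching y values: none (0 points).
  x = 7: rhs = 16, matching y values: 4, 15 (2 points).
  x = 8: rhs = 14, matching y values: none (0 points).
  x = 9: rhs = 3, matching y values: none (0 points).
  x = 10: rhs = 8, matching y values: none (0 points).
  x = 11: rhs = 16, matching y values: 4, 15 (2 points).
  x = 12: rhs = 14, matching y values: none (0 points).
  x = 13: rhs = 8, matching y values: none (0 points).
  x = 14: rhs = 4, matching y values: 2, 17 (2 points).
  x = 15: rhs = 8, matching y values: none (0 points).
  x = 16: rhs = 7, matching y values: 8, 11 (2 points).
  x = 17: rhs = 7, matching y values: 8, 11 (2 points).
  x = 18: rhs = 14, matching y values: none (0 points).
Total affine count: 18.
Full point count |E(F_19)| = 18 + 1 = 19.
Hasse bound: |19 − (19+1)| = |-1| = 1 ≤ 2√19 ≈ 8.7178 ✓.


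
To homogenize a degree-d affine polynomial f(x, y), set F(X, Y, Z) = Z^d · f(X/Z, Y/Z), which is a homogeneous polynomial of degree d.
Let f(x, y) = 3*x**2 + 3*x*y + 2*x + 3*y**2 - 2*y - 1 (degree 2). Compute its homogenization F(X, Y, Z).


F(X, Y, Z) = 3*X**2 + 3*X*Y + 2*X*Z + 3*Y**2 - 2*Y*Z - Z**2

deg(f) = 2.
Substitute x = X/Z, y = Y/Z into f, then multiply by Z^2.
  monomial 3·x^2·y^0 ↦ 3·X^2·Y^0·Z^0.
  monomial 3·x^1·y^1 ↦ 3·X^1·Y^1·Z^0.
  monomial 2·x^1·y^0 ↦ 2·X^1·Y^0·Z^1.
  monomial 3·x^0·y^2 ↦ 3·X^0·Y^2·Z^0.
  monomial -2·x^0·y^1 ↦ -2·X^0·Y^1·Z^1.
  monomial -1·x^0·y^0 ↦ -1·X^0·Y^0·Z^2.
Collecting: F(X, Y, Z) = 3*X**2 + 3*X*Y + 2*X*Z + 3*Y**2 - 2*Y*Z - Z**2.


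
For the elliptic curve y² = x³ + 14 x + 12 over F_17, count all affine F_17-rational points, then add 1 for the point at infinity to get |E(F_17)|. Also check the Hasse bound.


Affine points = {(3, 8), (3, 9), (4, 8), (4, 9), (9, 0), (10, 8), (10, 9), (11, 1), (11, 16), (12, 2), (12, 15)}; affine count = 11; |E(F_17)| = 12.

Discriminant check: Δ ∝ 4a³ + 27b² = 4·14³ + 27·12² = 4·2744 + 27·144 ≡ 6 (mod 17). Nonzero ⇒ E is nonsingular.
For each x ∈ F_17, compute rhs = x³ + 14·x + 12 mod 17, then count y ∈ F_17 with y² ≡ rhs.
  x = 0: rhs = 12, matching y values: none (0 points).
  x = 1: rhs = 10, matching y values: none (0 points).
  x = 2: rhs = 14, matching y values: none (0 points).
  x = 3: rhs = 13, matching y values: 8, 9 (2 points).
  x = 4: rhs = 13, matching y values: 8, 9 (2 points).
  x = 5: rhs = 3, matching y values: none (0 points).
  x = 6: rhs = 6, matching y values: none (0 points).
  x = 7: rhs = 11, matching y values: none (0 points).
  x = 8: rhs = 7, matching y values: none (0 points).
  x = 9: rhs = 0, matching y values: 0 (1 points).
  x = 10: rhs = 13, matching y values: 8, 9 (2 points).
  x = 11: rhs = 1, matching y values: 1, 16 (2 points).
  x = 12: rhs = 4, matching y values: 2, 15 (2 points).
  x = 13: rhs = 11, matching y values: none (0 points).
  x = 14: rhs = 11, matching y values: none (0 points).
  x = 15: rhs = 10, matching y values: none (0 points).
  x = 16: rhs = 14, matching y values: none (0 points).
Total affine count: 11.
Full point count |E(F_17)| = 11 + 1 = 12.
Hasse bound: |12 − (17+1)| = |-6| = 6 ≤ 2√17 ≈ 8.2462 ✓.


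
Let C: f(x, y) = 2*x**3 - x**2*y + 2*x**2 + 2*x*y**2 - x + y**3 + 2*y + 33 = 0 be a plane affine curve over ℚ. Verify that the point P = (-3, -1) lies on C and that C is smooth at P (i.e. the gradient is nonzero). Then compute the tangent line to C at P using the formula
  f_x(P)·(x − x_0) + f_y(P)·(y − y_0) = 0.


Tangent line at P: 37*x + 8*y + 119 = 0.

Step 1: f(-3, -1) = 0, so P lies on C.
Step 2: partial derivatives
  f_x(x, y) = 6*x**2 - 2*x*y + 4*x + 2*y**2 - 1, f_y(x, y) = -x**2 + 4*x*y + 3*y**2 + 2.
  f_x(P) = 37, f_y(P) = 8 (gradient nonzero, so P is smooth).
Step 3: tangent line at P: 37·(x − -3) + 8·(y − -1) = 0.
Expanding: 37*x + 8*y + 119 = 0.


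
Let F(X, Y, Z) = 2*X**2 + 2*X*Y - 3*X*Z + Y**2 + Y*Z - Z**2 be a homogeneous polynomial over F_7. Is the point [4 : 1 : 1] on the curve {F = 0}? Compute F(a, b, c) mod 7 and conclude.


F(4,1,1) ≡ 1 (mod 7); P is NOT on the curve.

Evaluate F(4, 1, 1) term-by-term (mod 7).
  2*X**2 ↦ 2·16·1·1 = 32
  2*X*Y ↦ 2·4·1·1 = 8
  -3*X*Z ↦ -3·4·1·1 = -12
  Y**2 ↦ 1·1·1·1 = 1
  Y*Z ↦ 1·1·1·1 = 1
  -Z**2 ↦ -1·1·1·1 = -1
Sum: F(4, 1, 1) = (32) + (8) + (-12) + (1) + (1) + (-1) = 29.
Reducing mod 7: 29 ≡ 1 (mod 7).
Since F(a, b, c) ≡ 1 ≠ 0 (mod 7), P does NOT lie on the curve.


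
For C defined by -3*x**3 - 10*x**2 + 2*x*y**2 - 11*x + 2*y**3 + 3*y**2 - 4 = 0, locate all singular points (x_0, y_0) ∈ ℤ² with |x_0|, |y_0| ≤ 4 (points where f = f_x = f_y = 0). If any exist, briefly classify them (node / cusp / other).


Singular points: {(-1, 0)}; classification: node.

Compute partial derivatives:
  f_x = -9*x**2 - 20*x + 2*y**2 - 11.
  f_y = 4*x*y + 6*y**2 + 6*y.
Scan x_0 ∈ {−4, ..., 4}. For each x_0, f_y(x_0, y) is a polynomial in y; find its integer roots y ∈ {−4, ..., 4}, then test f_x and f at those candidates.
  x = -4: f_y(-4, y) = 6*y**2 - 10*y; vanishes at y ∈ {0}. (-4, 0): f_x = -75 ≠ 0.
  x = -3: f_y(-3, y) = 6*y**2 - 6*y; vanishes at y ∈ {0, 1}. (-3, 0): f_x = -32 ≠ 0; (-3, 1): f_x = -30 ≠ 0.
  x = -2: f_y(-2, y) = 6*y**2 - 2*y; vanishes at y ∈ {0}. (-2, 0): f_x = -7 ≠ 0.
  x = -1: f_y(-1, y) = 6*y**2 + 2*y; vanishes at y ∈ {0}. (-1, 0): f_x = 0, f = 0 — SINGULAR.
  x = 0: f_y(0, y) = 6*y**2 + 6*y; vanishes at y ∈ {-1, 0}. (0, -1): f_x = -9 ≠ 0; (0, 0): f_x = -11 ≠ 0.
  x = 1: f_y(1, y) = 6*y**2 + 10*y; vanishes at y ∈ {0}. (1, 0): f_x = -40 ≠ 0.
  x = 2: f_y(2, y) = 6*y**2 + 14*y; vanishes at y ∈ {0}. (2, 0): f_x = -87 ≠ 0.
  x = 3: f_y(3, y) = 6*y**2 + 18*y; vanishes at y ∈ {-3, 0}. (3, -3): f_x = -134 ≠ 0; (3, 0): f_x = -152 ≠ 0.
  x = 4: f_y(4, y) = 6*y**2 + 22*y; vanishes at y ∈ {0}. (4, 0): f_x = -235 ≠ 0.
Only singular point on the grid: (-1, 0).
Classify: substitute x = -1 + u, y = 0 + v and expand: f = -3*u**3 - u**2 + 2*u*v**2 + 2*v**3 + v**2.
No constant or linear terms (consistent with a singular point). Quadratic part: -u**2 + v**2. Cubic part: -3*u**3 + 2*u*v**2 + 2*v**3.
The quadratic part v**2 - u**2 = (v − u)(v + u) splits into two distinct linear factors, so there are two distinct tangent lines y − 0 = ±(x − -1) — this is a node (ordinary double point).
Classification: node.


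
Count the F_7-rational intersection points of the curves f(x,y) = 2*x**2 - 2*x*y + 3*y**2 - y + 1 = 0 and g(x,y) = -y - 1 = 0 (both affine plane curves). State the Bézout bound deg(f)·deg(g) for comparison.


Common zeros: ∅; count = 0; Bézout bound = 2.

deg(f) = 2, deg(g) = 1, so Bézout bound = 2.
Scan x ∈ F_7. For each x, list the y ∈ F_7 with f(x, y) ≡ 0 and those with g(x, y) ≡ 0 (mod 7); the common zeros in that column are the intersection.
  x = 0: f ≡ 0 at y ∈ ∅; g ≡ 0 at y ∈ {6}; common: ∅.
  x = 1: f ≡ 0 at y ∈ {3, 5}; g ≡ 0 at y ∈ {6}; common: ∅.
  x = 2: f ≡ 0 at y ∈ {1, 3}; g ≡ 0 at y ∈ {6}; common: ∅.
  x = 3: f ≡ 0 at y ∈ ∅; g ≡ 0 at y ∈ {6}; common: ∅.
  x = 4: f ≡ 0 at y ∈ {5}; g ≡ 0 at y ∈ {6}; common: ∅.
  x = 5: f ≡ 0 at y ∈ ∅; g ≡ 0 at y ∈ {6}; common: ∅.
  x = 6: f ≡ 0 at y ∈ {1}; g ≡ 0 at y ∈ {6}; common: ∅.
Collecting: common zeros = ∅, so the count is 0.
Comparison with the Bézout bound: 0 ≤ 2 = deg(f)·deg(g), as expected for curves with no common component (the affine F_7-count falls short of the bound because intersections may lie at infinity, over extension fields, or carry multiplicity).


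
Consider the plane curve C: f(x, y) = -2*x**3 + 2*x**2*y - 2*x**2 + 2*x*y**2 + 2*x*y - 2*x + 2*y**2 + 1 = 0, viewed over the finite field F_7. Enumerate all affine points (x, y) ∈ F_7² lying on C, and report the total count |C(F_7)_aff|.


Affine F_7-points: {(2, 2), (2, 3), (3, 0), (3, 4), (5, 3), (5, 6)}; count = 6.

For each of the 49 pairs (x, y) ∈ F_7², evaluate f(x, y) mod 7. Record the zeros.
  x = 0: [0↦1, 1↦3, 2↦2, 3↦5, 4↦5, 5↦2, 6↦3]  zeros at y ∈ ∅
  x = 1: [0↦2, 1↦3, 2↦5, 3↦1, 4↦5, 5↦3, 6↦2]  zeros at y ∈ ∅
  x = 2: [0↦1, 1↦5, 2↦0, 3↦0, 4↦5, 5↦1, 6↦2]  zeros at y ∈ {2, 3}
  x = 3: [0↦0, 1↦4, 2↦3, 3↦4, 4↦0, 5↦5, 6↦5]  zeros at y ∈ {0, 4}
  x = 4: [0↦1, 1↦2, 2↦2, 3↦1, 4↦6, 5↦3, 6↦6]  zeros at y ∈ ∅
  x = 5: [0↦6, 1↦1, 2↦6, 3↦0, 4↦4, 5↦4, 6↦0]  zeros at y ∈ {3, 6}
  x = 6: [0↦3, 1↦3, 2↦3, 3↦3, 4↦3, 5↦3, 6↦3]  zeros at y ∈ ∅
Collecting zeros: affine points = {(2, 2), (2, 3), (3, 0), (3, 4), (5, 3), (5, 6)}.
Total count |C(F_7)_aff| = 6.


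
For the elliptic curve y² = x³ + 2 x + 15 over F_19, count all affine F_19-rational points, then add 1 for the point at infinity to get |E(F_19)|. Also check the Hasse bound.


Affine points = {(4, 7), (4, 12), (5, 6), (5, 13), (7, 7), (7, 12), (8, 7), (8, 12), (10, 3), (10, 16), (11, 0), (12, 0), (15, 0), (16, 1), (16, 18)}; affine count = 15; |E(F_19)| = 16.

Discriminant check: Δ ∝ 4a³ + 27b² = 4·2³ + 27·15² = 4·8 + 27·225 ≡ 8 (mod 19). Nonzero ⇒ E is nonsingular.
For each x ∈ F_19, compute rhs = x³ + 2·x + 15 mod 19, then count y ∈ F_19 with y² ≡ rhs.
  x = 0: rhs = 15, matching y values: none (0 points).
  x = 1: rhs = 18, matching y values: none (0 points).
  x = 2: rhs = 8, matching y values: none (0 points).
  x = 3: rhs = 10, matching y values: none (0 points).
  x = 4: rhs = 11, matching y values: 7, 12 (2 points).
  x = 5: rhs = 17, matching y values: 6, 13 (2 points).
  x = 6: rhs = 15, matching y values: none (0 points).
  x = 7: rhs = 11, matching y values: 7, 12 (2 points).
  x = 8: rhs = 11, matching y values: 7, 12 (2 points).
  x = 9: rhs = 2, matching y values: none (0 points).
  x = 10: rhs = 9, matching y values: 3, 16 (2 points).
  x = 11: rhs = 0, matching y values: 0 (1 points).
  x = 12: rhs = 0, matching y values: 0 (1 points).
  x = 13: rhs = 15, matching y values: none (0 points).
  x = 14: rhs = 13, matching y values: none (0 points).
  x = 15: rhs = 0, matching y values: 0 (1 points).
  x = 16: rhs = 1, matching y values: 1, 18 (2 points).
  x = 17: rhs = 3, matching y values: none (0 points).
  x = 18: rhs = 12, matching y values: none (0 points).
Total affine count: 15.
Full point count |E(F_19)| = 15 + 1 = 16.
Hasse bound: |16 − (19+1)| = |-4| = 4 ≤ 2√19 ≈ 8.7178 ✓.


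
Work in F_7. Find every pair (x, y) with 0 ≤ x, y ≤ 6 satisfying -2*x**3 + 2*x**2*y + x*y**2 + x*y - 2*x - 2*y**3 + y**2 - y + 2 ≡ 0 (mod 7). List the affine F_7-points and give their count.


Affine F_7-points: {(0, 1), (1, 1), (1, 6), (3, 4), (4, 4), (4, 5)}; count = 6.

For each of the 49 pairs (x, y) ∈ F_7², evaluate f(x, y) mod 7. Record the zeros.
  x = 0: [0↦2, 1↦0, 2↦2, 3↦3, 4↦5, 5↦3, 6↦6]  zeros at y ∈ {1}
  x = 1: [0↦5, 1↦0, 2↦1, 3↦3, 4↦1, 5↦4, 6↦0]  zeros at y ∈ {1, 6}
  x = 2: [0↦3, 1↦6, 2↦3, 3↦3, 4↦1, 5↦6, 6↦6]  zeros at y ∈ ∅
  x = 3: [0↦5, 1↦6, 2↦3, 3↦5, 4↦0, 5↦4, 6↦5]  zeros at y ∈ {4}
  x = 4: [0↦6, 1↦2, 2↦3, 3↦4, 4↦0, 5↦0, 6↦6]  zeros at y ∈ {4, 5}
  x = 5: [0↦1, 1↦3, 2↦5, 3↦2, 4↦3, 5↦3, 6↦4]  zeros at y ∈ ∅
  x = 6: [0↦6, 1↦4, 2↦4, 3↦1, 4↦4, 5↦1, 6↦1]  zeros at y ∈ ∅
Collecting zeros: affine points = {(0, 1), (1, 1), (1, 6), (3, 4), (4, 4), (4, 5)}.
Total count |C(F_7)_aff| = 6.


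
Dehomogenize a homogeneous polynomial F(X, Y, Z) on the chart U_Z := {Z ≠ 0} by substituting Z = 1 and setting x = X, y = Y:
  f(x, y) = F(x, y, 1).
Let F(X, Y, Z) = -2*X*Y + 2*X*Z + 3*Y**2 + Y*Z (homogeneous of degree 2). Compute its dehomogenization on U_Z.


f(x, y) = -2*x*y + 2*x + 3*y**2 + y

On U_Z we set Z = 1. Each monomial c·X^i·Y^j·Z^k in F becomes c·x^i·y^j·1^k = c·x^i·y^j.
Substituting Z = 1: F(X, Y, 1) = -2*x*y + 2*x + 3*y**2 + y.
Note: deg(f) ≤ deg(F) = 2; strict inequality happens when F is divisible by Z (lost terms).


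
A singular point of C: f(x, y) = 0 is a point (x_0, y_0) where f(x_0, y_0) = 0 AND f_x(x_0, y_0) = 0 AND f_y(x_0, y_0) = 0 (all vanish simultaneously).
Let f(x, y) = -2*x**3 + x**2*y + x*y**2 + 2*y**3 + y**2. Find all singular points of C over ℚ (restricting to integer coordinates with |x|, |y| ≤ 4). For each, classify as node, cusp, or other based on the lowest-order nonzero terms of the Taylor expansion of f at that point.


Singular points: {(0, 0)}; classification: cusp.

Compute partial derivatives:
  f_x = -6*x**2 + 2*x*y + y**2.
  f_y = x**2 + 2*x*y + 6*y**2 + 2*y.
Scan x_0 ∈ {−4, ..., 4}. For each x_0, f_y(x_0, y) is a polynomial in y; find its integer roots y ∈ {−4, ..., 4}, then test f_x and f at those candidates.
  x = -4: f_y(-4, y) = 6*y**2 - 6*y + 16; no integer root y with |y| ≤ 4.
  x = -3: f_y(-3, y) = 6*y**2 - 4*y + 9; no integer root y with |y| ≤ 4.
  x = -2: f_y(-2, y) = 6*y**2 - 2*y + 4; no integer root y with |y| ≤ 4.
  x = -1: f_y(-1, y) = 6*y**2 + 1; no integer root y with |y| ≤ 4.
  x = 0: f_y(0, y) = 6*y**2 + 2*y; vanishes at y ∈ {0}. (0, 0): f_x = 0, f = 0 — SINGULAR.
  x = 1: f_y(1, y) = 6*y**2 + 4*y + 1; no integer root y with |y| ≤ 4.
  x = 2: f_y(2, y) = 6*y**2 + 6*y + 4; no integer root y with |y| ≤ 4.
  x = 3: f_y(3, y) = 6*y**2 + 8*y + 9; no integer root y with |y| ≤ 4.
  x = 4: f_y(4, y) = 6*y**2 + 10*y + 16; no integer root y with |y| ≤ 4.
Only singular point on the grid: (0, 0).
Classify: substitute x = 0 + u, y = 0 + v and expand: f = -2*u**3 + u**2*v + u*v**2 + 2*v**3 + v**2.
No constant or linear terms (consistent with a singular point). Quadratic part: v**2. Cubic part: -2*u**3 + u**2*v + u*v**2 + 2*v**3.
The quadratic part v**2 is a perfect square, so there is a single (double) tangent line v = 0, i.e. y = 0. Restricting the cubic part to that line (v = 0) leaves -2*u**3 ≠ 0, so f is not divisible by v and the branch is v² ≈ 2*u**3 to lowest order — this is a cusp.
Classification: cusp.


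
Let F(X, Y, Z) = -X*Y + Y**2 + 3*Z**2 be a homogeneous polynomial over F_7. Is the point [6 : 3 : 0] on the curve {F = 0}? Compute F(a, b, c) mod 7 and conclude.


F(6,3,0) ≡ 5 (mod 7); P is NOT on the curve.

Evaluate F(6, 3, 0) term-by-term (mod 7).
  -X*Y ↦ -1·6·3·1 = -18
  Y**2 ↦ 1·1·9·1 = 9
  3*Z**2 ↦ 3·1·1·0 = 0
Sum: F(6, 3, 0) = (-18) + (9) + (0) = -9.
Reducing mod 7: -9 ≡ 5 (mod 7).
Since F(a, b, c) ≡ 5 ≠ 0 (mod 7), P does NOT lie on the curve.


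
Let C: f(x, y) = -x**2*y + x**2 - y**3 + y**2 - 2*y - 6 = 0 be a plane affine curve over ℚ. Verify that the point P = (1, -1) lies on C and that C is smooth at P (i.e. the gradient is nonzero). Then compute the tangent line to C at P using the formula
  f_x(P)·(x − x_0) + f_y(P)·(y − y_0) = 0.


Tangent line at P: 4*x - 8*y - 12 = 0.

Step 1: f(1, -1) = 0, so P lies on C.
Step 2: partial derivatives
  f_x(x, y) = -2*x*y + 2*x, f_y(x, y) = -x**2 - 3*y**2 + 2*y - 2.
  f_x(P) = 4, f_y(P) = -8 (gradient nonzero, so P is smooth).
Step 3: tangent line at P: 4·(x − 1) + -8·(y − -1) = 0.
Expanding: 4*x - 8*y - 12 = 0.


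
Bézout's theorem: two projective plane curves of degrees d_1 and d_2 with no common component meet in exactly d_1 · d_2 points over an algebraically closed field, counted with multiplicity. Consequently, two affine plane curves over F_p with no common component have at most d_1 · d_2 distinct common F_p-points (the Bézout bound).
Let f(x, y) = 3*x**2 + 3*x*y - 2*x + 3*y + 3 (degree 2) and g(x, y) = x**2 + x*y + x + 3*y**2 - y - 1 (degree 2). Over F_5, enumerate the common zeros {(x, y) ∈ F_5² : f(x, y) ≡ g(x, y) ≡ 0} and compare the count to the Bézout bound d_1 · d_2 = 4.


Common zeros: ∅; count = 0; Bézout bound = 4.

deg(f) = 2, deg(g) = 2, so Bézout bound = 4.
Scan x ∈ F_5. For each x, list the y ∈ F_5 with f(x, y) ≡ 0 and those with g(x, y) ≡ 0 (mod 5); the common zeros in that column are the intersection.
  x = 0: f ≡ 0 at y ∈ {4}; g ≡ 0 at y ∈ ∅; common: ∅.
  x = 1: f ≡ 0 at y ∈ {1}; g ≡ 0 at y ∈ ∅; common: ∅.
  x = 2: f ≡ 0 at y ∈ {1}; g ≡ 0 at y ∈ {0, 3}; common: ∅.
  x = 3: f ≡ 0 at y ∈ {3}; g ≡ 0 at y ∈ ∅; common: ∅.
  x = 4: f ≡ 0 at y ∈ ∅; g ≡ 0 at y ∈ {1, 3}; common: ∅.
Collecting: common zeros = ∅, so the count is 0.
Comparison with the Bézout bound: 0 ≤ 4 = deg(f)·deg(g), as expected for curves with no common component (the affine F_5-count falls short of the bound because intersections may lie at infinity, over extension fields, or carry multiplicity).


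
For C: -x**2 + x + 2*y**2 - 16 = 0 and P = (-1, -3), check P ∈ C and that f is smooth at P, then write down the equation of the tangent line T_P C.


Tangent line at P: 3*x - 12*y - 33 = 0.

Step 1: f(-1, -3) = 0, so P lies on C.
Step 2: partial derivatives
  f_x(x, y) = 1 - 2*x, f_y(x, y) = 4*y.
  f_x(P) = 3, f_y(P) = -12 (gradient nonzero, so P is smooth).
Step 3: tangent line at P: 3·(x − -1) + -12·(y − -3) = 0.
Expanding: 3*x - 12*y - 33 = 0.


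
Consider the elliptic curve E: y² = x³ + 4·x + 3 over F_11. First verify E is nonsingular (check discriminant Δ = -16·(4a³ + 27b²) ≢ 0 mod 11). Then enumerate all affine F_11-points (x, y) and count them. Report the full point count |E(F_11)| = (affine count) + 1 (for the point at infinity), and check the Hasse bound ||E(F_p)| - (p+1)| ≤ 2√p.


Affine points = {(0, 5), (0, 6), (3, 3), (3, 8), (5, 4), (5, 7), (6, 1), (6, 10), (7, 0), (9, 3), (9, 8), (10, 3), (10, 8)}; affine count = 13; |E(F_11)| = 14.

Discriminant check: Δ ∝ 4a³ + 27b² = 4·4³ + 27·3² = 4·64 + 27·9 ≡ 4 (mod 11). Nonzero ⇒ E is nonsingular.
For each x ∈ F_11, compute rhs = x³ + 4·x + 3 mod 11, then count y ∈ F_11 with y² ≡ rhs.
  x = 0: rhs = 3, matching y values: 5, 6 (2 points).
  x = 1: rhs = 8, matching y values: none (0 points).
  x = 2: rhs = 8, matching y values: none (0 points).
  x = 3: rhs = 9, matching y values: 3, 8 (2 points).
  x = 4: rhs = 6, matching y values: none (0 points).
  x = 5: rhs = 5, matching y values: 4, 7 (2 points).
  x = 6: rhs = 1, matching y values: 1, 10 (2 points).
  x = 7: rhs = 0, matching y values: 0 (1 points).
  x = 8: rhs = 8, matching y values: none (0 points).
  x = 9: rhs = 9, matching y values: 3, 8 (2 points).
  x = 10: rhs = 9, matching y values: 3, 8 (2 points).
Total affine count: 13.
Full point count |E(F_11)| = 13 + 1 = 14.
Hasse bound: |14 − (11+1)| = |2| = 2 ≤ 2√11 ≈ 6.6332 ✓.
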